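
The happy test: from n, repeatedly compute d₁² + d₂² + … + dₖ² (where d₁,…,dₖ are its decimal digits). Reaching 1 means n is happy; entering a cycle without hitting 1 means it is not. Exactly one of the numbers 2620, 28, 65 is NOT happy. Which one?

2620: 2620 → 44 → 32 → 13 → 10 → 1  — reaches 1 (happy)
28: 28 → 68 → 100 → 1  — reaches 1 (happy)
65: 65 → 61 → 37 → 58 → 89 → 145 → 42 → 20 → 4 → 16 → 37  — repeats 37 (not happy)

65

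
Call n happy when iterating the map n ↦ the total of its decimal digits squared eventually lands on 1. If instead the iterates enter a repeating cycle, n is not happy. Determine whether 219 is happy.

219 → 86
86 → 100
100 → 1  — reached 1.

happy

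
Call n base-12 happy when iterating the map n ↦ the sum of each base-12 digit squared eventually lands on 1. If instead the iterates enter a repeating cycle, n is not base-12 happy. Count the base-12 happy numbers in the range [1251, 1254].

1

1251: 1251 → 137 → 146 → 5 → 25 → 5  — not base-12 happy
1252: 1252 → 144 → 1  — base-12 happy
1253: 1253 → 153 → 82 → 136 → 137 → 146 → 5 → 25 → 5  — not base-12 happy
1254: 1254 → 164 → 66 → 61 → 26 → 8 → 64 → 41 → 34 → 104 → 128 → 164  — not base-12 happy
base-12 happy: 1252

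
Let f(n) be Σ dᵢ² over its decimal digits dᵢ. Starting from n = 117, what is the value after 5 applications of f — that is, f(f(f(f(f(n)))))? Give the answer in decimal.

37

117 → 1² + 1² + 7² = 51
51 → 5² + 1² = 26
26 → 2² + 6² = 40
40 → 4² + 0² = 16
16 → 1² + 6² = 37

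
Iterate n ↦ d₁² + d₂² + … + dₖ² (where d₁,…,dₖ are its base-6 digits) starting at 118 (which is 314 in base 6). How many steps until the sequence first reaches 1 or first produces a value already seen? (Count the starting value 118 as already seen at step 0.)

9

118 = (3,1,4)_6 → 3² + 1² + 4² = 26
26 = (4,2)_6 → 4² + 2² = 20
20 = (3,2)_6 → 3² + 2² = 13
13 = (2,1)_6 → 2² + 1² = 5
5 = (5)_6 → 5² = 25
25 = (4,1)_6 → 4² + 1² = 17
17 = (2,5)_6 → 2² + 5² = 29
29 = (4,5)_6 → 4² + 5² = 41
41 = (1,0,5)_6 → 1² + 0² + 5² = 26  — 26 repeats.
That took 9 steps.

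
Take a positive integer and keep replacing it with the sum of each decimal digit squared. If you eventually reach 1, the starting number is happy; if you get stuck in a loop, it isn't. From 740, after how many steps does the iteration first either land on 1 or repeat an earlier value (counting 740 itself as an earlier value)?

740 → 7² + 4² + 0² = 65
65 → 6² + 5² = 61
61 → 6² + 1² = 37
37 → 3² + 7² = 58
58 → 5² + 8² = 89
89 → 8² + 9² = 145
145 → 1² + 4² + 5² = 42
42 → 4² + 2² = 20
20 → 2² + 0² = 4
4 → 4² = 16
16 → 1² + 6² = 37  — 37 repeats.
That took 11 steps.

11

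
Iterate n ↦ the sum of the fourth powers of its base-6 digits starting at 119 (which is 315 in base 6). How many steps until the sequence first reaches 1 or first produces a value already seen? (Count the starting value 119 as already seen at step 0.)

13

119 = (3,1,5)_6 → 3⁴ + 1⁴ + 5⁴ = 707
707 = (3,1,3,5)_6 → 3⁴ + 1⁴ + 3⁴ + 5⁴ = 788
788 = (3,3,5,2)_6 → 3⁴ + 3⁴ + 5⁴ + 2⁴ = 803
803 = (3,4,1,5)_6 → 3⁴ + 4⁴ + 1⁴ + 5⁴ = 963
963 = (4,2,4,3)_6 → 4⁴ + 2⁴ + 4⁴ + 3⁴ = 609
609 = (2,4,5,3)_6 → 2⁴ + 4⁴ + 5⁴ + 3⁴ = 978
978 = (4,3,1,0)_6 → 4⁴ + 3⁴ + 1⁴ + 0⁴ = 338
338 = (1,3,2,2)_6 → 1⁴ + 3⁴ + 2⁴ + 2⁴ = 114
114 = (3,1,0)_6 → 3⁴ + 1⁴ + 0⁴ = 82
82 = (2,1,4)_6 → 2⁴ + 1⁴ + 4⁴ = 273
273 = (1,1,3,3)_6 → 1⁴ + 1⁴ + 3⁴ + 3⁴ = 164
164 = (4,3,2)_6 → 4⁴ + 3⁴ + 2⁴ = 353
353 = (1,3,4,5)_6 → 1⁴ + 3⁴ + 4⁴ + 5⁴ = 963  — 963 repeats.
That took 13 steps.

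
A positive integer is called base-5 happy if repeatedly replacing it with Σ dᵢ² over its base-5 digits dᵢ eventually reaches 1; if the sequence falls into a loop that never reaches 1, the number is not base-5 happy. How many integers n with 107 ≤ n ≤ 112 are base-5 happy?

1

107: 107 → 21 → 17 → 13 → 13  — not base-5 happy
108: 108 → 26 → 2 → 4 → 16 → 10 → 4  — not base-5 happy
109: 109 → 33 → 11 → 5 → 1  — base-5 happy
110: 110 → 20 → 16 → 10 → 4 → 16  — not base-5 happy
111: 111 → 21 → 17 → 13 → 13  — not base-5 happy
112: 112 → 24 → 32 → 6 → 2 → 4 → 16 → 10 → 4  — not base-5 happy
base-5 happy: 109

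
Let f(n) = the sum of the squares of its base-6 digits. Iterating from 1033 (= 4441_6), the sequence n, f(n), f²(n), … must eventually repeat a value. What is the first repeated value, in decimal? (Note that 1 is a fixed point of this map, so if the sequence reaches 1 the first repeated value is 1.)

1033 = (4,4,4,1)_6 → 4² + 4² + 4² + 1² = 49
49 = (1,2,1)_6 → 1² + 2² + 1² = 6
6 = (1,0)_6 → 1² + 0² = 1  — reached the fixed point 1.
1 → 1, so 1 is the first repeated value.

1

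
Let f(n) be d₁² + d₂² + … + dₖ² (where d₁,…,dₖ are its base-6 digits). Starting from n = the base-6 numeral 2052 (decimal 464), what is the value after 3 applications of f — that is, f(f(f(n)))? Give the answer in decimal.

464 = (2,0,5,2)_6 → 2² + 0² + 5² + 2² = 4 + 0 + 25 + 4 = 33
33 = (5,3)_6 → 5² + 3² = 25 + 9 = 34
34 = (5,4)_6 → 5² + 4² = 25 + 16 = 41

41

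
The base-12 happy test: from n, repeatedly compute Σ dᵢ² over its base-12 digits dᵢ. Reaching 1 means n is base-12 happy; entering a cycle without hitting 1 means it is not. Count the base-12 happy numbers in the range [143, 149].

1

143: 143 → 242 → 69 → 106 → 164 → 66 → 61 → 26 → 8 → 64 → 41 → 34 → 104 → 128 → 164  — not base-12 happy
144: 144 → 1  — base-12 happy
145: 145 → 2 → 4 → 16 → 17 → 26 → 8 → 64 → 41 → 34 → 104 → 128 → 164 → 66 → 61 → 26  — not base-12 happy
146: 146 → 5 → 25 → 5  — not base-12 happy
147: 147 → 10 → 100 → 80 → 100  — not base-12 happy
148: 148 → 17 → 26 → 8 → 64 → 41 → 34 → 104 → 128 → 164 → 66 → 61 → 26  — not base-12 happy
149: 149 → 26 → 8 → 64 → 41 → 34 → 104 → 128 → 164 → 66 → 61 → 26  — not base-12 happy
base-12 happy: 144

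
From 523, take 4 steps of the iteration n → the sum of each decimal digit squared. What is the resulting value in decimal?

89

523 → 5² + 2² + 3² = 38
38 → 3² + 8² = 73
73 → 7² + 3² = 58
58 → 5² + 8² = 89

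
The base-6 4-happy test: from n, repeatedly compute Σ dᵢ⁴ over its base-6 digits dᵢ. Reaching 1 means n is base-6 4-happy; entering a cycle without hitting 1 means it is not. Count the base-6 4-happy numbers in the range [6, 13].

1

6: 6 → 1  (reaches 1)
7: 7 → 2 → 16 → 272 → 99 → 353 → 963 → 609 → 978 → 338 → 114 → 82 → 273 → 164 → 353  (repeats 353)
8: 8 → 17 → 641 → 1522 → 259 → 4 → 256 → 258 → 3 → 81 → 98 → 288 → 17  (repeats 17)
9: 9 → 82 → 273 → 164 → 353 → 963 → 609 → 978 → 338 → 114 → 82  (repeats 82)
10: 10 → 257 → 627 → 738 → 178 → 1137 → 788 → 803 → 963 → 609 → 978 → 338 → 114 → 82 → 273 → 164 → 353 → 963  (repeats 963)
11: 11 → 626 → 673 → 338 → 114 → 82 → 273 → 164 → 353 → 963 → 609 → 978 → 338  (repeats 338)
12: 12 → 16 → 272 → 99 → 353 → 963 → 609 → 978 → 338 → 114 → 82 → 273 → 164 → 353  (repeats 353)
13: 13 → 17 → 641 → 1522 → 259 → 4 → 256 → 258 → 3 → 81 → 98 → 288 → 17  (repeats 17)
base-6 4-happy: 6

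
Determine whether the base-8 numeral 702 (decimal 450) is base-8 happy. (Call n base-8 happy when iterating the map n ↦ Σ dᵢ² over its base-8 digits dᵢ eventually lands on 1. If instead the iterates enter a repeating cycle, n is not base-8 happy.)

450 = (7,0,2)_8 → 7² + 0² + 2² = 53
53 = (6,5)_8 → 6² + 5² = 61
61 = (7,5)_8 → 7² + 5² = 74
74 = (1,1,2)_8 → 1² + 1² + 2² = 6
6 = (6)_8 → 6² = 36
36 = (4,4)_8 → 4² + 4² = 32
32 = (4,0)_8 → 4² + 0² = 16
16 = (2,0)_8 → 2² + 0² = 4
4 = (4)_8 → 4² = 16  — 16 already seen; the sequence cycles without reaching 1.

not base-8 happy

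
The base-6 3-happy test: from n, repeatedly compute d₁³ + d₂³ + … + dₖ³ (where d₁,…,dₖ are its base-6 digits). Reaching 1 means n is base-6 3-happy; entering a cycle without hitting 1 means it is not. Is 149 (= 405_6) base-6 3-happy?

149 = (4,0,5)_6 → 4³ + 0³ + 5³ = 64 + 0 + 125 = 189
189 = (5,1,3)_6 → 5³ + 1³ + 3³ = 125 + 1 + 27 = 153
153 = (4,1,3)_6 → 4³ + 1³ + 3³ = 64 + 1 + 27 = 92
92 = (2,3,2)_6 → 2³ + 3³ + 2³ = 8 + 27 + 8 = 43
43 = (1,1,1)_6 → 1³ + 1³ + 1³ = 1 + 1 + 1 = 3
3 = (3)_6 → 3³ = 27
27 = (4,3)_6 → 4³ + 3³ = 64 + 27 = 91
91 = (2,3,1)_6 → 2³ + 3³ + 1³ = 8 + 27 + 1 = 36
36 = (1,0,0)_6 → 1³ + 0³ + 0³ = 1 + 0 + 0 = 1  — reached 1.

base-6 3-happy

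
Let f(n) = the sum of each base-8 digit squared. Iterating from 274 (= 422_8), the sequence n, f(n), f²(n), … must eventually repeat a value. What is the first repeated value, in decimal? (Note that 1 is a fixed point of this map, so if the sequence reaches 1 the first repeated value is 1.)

274 = (4,2,2)_8 → 4² + 2² + 2² = 24
24 = (3,0)_8 → 3² + 0² = 9
9 = (1,1)_8 → 1² + 1² = 2
2 = (2)_8 → 2² = 4
4 = (4)_8 → 4² = 16
16 = (2,0)_8 → 2² + 0² = 4  — 4 already appeared earlier.

4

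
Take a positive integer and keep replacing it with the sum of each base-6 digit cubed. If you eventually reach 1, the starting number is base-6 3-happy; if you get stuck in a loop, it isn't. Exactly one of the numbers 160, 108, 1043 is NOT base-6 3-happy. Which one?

160

160: 160 → 136 → 155 → 190 → 190  — repeats 190 (not base-6 3-happy)
108: 108 → 27 → 91 → 36 → 1  — reaches 1 (base-6 3-happy)
1043: 1043 → 378 → 92 → 43 → 3 → 27 → 91 → 36 → 1  — reaches 1 (base-6 3-happy)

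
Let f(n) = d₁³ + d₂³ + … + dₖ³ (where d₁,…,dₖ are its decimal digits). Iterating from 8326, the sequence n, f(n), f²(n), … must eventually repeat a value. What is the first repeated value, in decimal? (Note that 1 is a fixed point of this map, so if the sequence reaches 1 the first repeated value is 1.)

8326 → 8³ + 3³ + 2³ + 6³ = 512 + 27 + 8 + 216 = 763
763 → 7³ + 6³ + 3³ = 343 + 216 + 27 = 586
586 → 5³ + 8³ + 6³ = 125 + 512 + 216 = 853
853 → 8³ + 5³ + 3³ = 512 + 125 + 27 = 664
664 → 6³ + 6³ + 4³ = 216 + 216 + 64 = 496
496 → 4³ + 9³ + 6³ = 64 + 729 + 216 = 1009
1009 → 1³ + 0³ + 0³ + 9³ = 1 + 0 + 0 + 729 = 730
730 → 7³ + 3³ + 0³ = 343 + 27 + 0 = 370
370 → 3³ + 7³ + 0³ = 27 + 343 + 0 = 370  — 370 already appeared earlier.

370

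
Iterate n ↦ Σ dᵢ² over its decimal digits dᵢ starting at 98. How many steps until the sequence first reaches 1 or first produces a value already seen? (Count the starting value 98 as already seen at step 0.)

9

98 → 9² + 8² = 81 + 64 = 145
145 → 1² + 4² + 5² = 1 + 16 + 25 = 42
42 → 4² + 2² = 16 + 4 = 20
20 → 2² + 0² = 4 + 0 = 4
4 → 4² = 16
16 → 1² + 6² = 1 + 36 = 37
37 → 3² + 7² = 9 + 49 = 58
58 → 5² + 8² = 25 + 64 = 89
89 → 8² + 9² = 64 + 81 = 145  — 145 repeats.
That took 9 steps.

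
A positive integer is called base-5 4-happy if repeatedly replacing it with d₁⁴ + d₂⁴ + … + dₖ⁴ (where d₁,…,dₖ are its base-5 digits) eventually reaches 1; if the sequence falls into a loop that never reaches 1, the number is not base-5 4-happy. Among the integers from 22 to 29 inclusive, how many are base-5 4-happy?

1

22: 22 → 272 → 288 → 114 → 528 → 338 → 194 → 354 → 528  — not base-5 4-happy
23: 23 → 337 → 129 → 257 → 33 → 83 → 163 → 99 → 593 → 499 → 849 → 595 → 593  — not base-5 4-happy
24: 24 → 512 → 288 → 114 → 528 → 338 → 194 → 354 → 528  — not base-5 4-happy
25: 25 → 1  — base-5 4-happy
26: 26 → 2 → 16 → 82 → 98 → 418 → 244 → 594 → 674 → 514 → 528 → 338 → 194 → 354 → 528  — not base-5 4-happy
27: 27 → 17 → 97 → 353 → 353  — not base-5 4-happy
28: 28 → 82 → 98 → 418 → 244 → 594 → 674 → 514 → 528 → 338 → 194 → 354 → 528  — not base-5 4-happy
29: 29 → 257 → 33 → 83 → 163 → 99 → 593 → 499 → 849 → 595 → 593  — not base-5 4-happy
base-5 4-happy: 25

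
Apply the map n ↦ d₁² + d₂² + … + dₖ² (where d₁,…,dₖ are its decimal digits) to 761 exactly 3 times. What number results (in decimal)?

761 → 7² + 6² + 1² = 49 + 36 + 1 = 86
86 → 8² + 6² = 64 + 36 = 100
100 → 1² + 0² + 0² = 1 + 0 + 0 = 1

1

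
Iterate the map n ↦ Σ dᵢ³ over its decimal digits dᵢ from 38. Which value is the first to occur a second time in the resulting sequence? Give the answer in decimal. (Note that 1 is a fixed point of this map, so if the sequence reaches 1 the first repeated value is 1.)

38 → 3³ + 8³ = 539
539 → 5³ + 3³ + 9³ = 881
881 → 8³ + 8³ + 1³ = 1025
1025 → 1³ + 0³ + 2³ + 5³ = 134
134 → 1³ + 3³ + 4³ = 92
92 → 9³ + 2³ = 737
737 → 7³ + 3³ + 7³ = 713
713 → 7³ + 1³ + 3³ = 371
371 → 3³ + 7³ + 1³ = 371  — 371 already appeared earlier.

371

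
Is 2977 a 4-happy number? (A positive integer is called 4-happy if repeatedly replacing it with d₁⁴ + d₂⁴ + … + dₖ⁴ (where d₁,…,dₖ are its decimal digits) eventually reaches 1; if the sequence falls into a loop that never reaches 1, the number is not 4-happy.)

2977 → 2⁴ + 9⁴ + 7⁴ + 7⁴ = 11379
11379 → 1⁴ + 1⁴ + 3⁴ + 7⁴ + 9⁴ = 9045
9045 → 9⁴ + 0⁴ + 4⁴ + 5⁴ = 7442
7442 → 7⁴ + 4⁴ + 4⁴ + 2⁴ = 2929
2929 → 2⁴ + 9⁴ + 2⁴ + 9⁴ = 13154
13154 → 1⁴ + 3⁴ + 1⁴ + 5⁴ + 4⁴ = 964
964 → 9⁴ + 6⁴ + 4⁴ = 8113
8113 → 8⁴ + 1⁴ + 1⁴ + 3⁴ = 4179
4179 → 4⁴ + 1⁴ + 7⁴ + 9⁴ = 9219
9219 → 9⁴ + 2⁴ + 1⁴ + 9⁴ = 13139
13139 → 1⁴ + 3⁴ + 1⁴ + 3⁴ + 9⁴ = 6725
6725 → 6⁴ + 7⁴ + 2⁴ + 5⁴ = 4338
4338 → 4⁴ + 3⁴ + 3⁴ + 8⁴ = 4514
4514 → 4⁴ + 5⁴ + 1⁴ + 4⁴ = 1138
1138 → 1⁴ + 1⁴ + 3⁴ + 8⁴ = 4179  — 4179 already seen; the sequence cycles without reaching 1.

not 4-happy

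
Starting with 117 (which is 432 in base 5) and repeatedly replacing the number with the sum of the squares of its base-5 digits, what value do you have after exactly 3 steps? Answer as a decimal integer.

13

117 = (4,3,2)_5 → 4² + 3² + 2² = 29
29 = (1,0,4)_5 → 1² + 0² + 4² = 17
17 = (3,2)_5 → 3² + 2² = 13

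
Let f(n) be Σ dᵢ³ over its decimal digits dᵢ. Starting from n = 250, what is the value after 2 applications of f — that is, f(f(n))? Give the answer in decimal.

55

250 → 2³ + 5³ + 0³ = 133
133 → 1³ + 3³ + 3³ = 55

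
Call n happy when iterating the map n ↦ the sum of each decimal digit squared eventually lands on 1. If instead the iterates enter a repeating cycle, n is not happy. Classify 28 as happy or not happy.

happy

28 → 2² + 8² = 4 + 64 = 68
68 → 6² + 8² = 36 + 64 = 100
100 → 1² + 0² + 0² = 1 + 0 + 0 = 1  — reached 1.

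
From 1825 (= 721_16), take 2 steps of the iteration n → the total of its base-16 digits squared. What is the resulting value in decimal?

1825 = (7,2,1)_16 → 7² + 2² + 1² = 54
54 = (3,6)_16 → 3² + 6² = 45

45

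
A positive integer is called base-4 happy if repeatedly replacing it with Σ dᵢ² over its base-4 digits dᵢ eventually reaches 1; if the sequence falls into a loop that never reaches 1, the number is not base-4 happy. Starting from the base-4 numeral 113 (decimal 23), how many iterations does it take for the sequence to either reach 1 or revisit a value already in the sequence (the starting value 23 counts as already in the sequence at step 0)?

23 = (1,1,3)_4 → 1² + 1² + 3² = 1 + 1 + 9 = 11
11 = (2,3)_4 → 2² + 3² = 4 + 9 = 13
13 = (3,1)_4 → 3² + 1² = 9 + 1 = 10
10 = (2,2)_4 → 2² + 2² = 4 + 4 = 8
8 = (2,0)_4 → 2² + 0² = 4 + 0 = 4
4 = (1,0)_4 → 1² + 0² = 1 + 0 = 1  — reached 1.
That took 6 steps.

6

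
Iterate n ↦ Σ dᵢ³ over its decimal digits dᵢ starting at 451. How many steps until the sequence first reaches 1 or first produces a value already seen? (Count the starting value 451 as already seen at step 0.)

4

451 → 4³ + 5³ + 1³ = 64 + 125 + 1 = 190
190 → 1³ + 9³ + 0³ = 1 + 729 + 0 = 730
730 → 7³ + 3³ + 0³ = 343 + 27 + 0 = 370
370 → 3³ + 7³ + 0³ = 27 + 343 + 0 = 370  — 370 repeats.
That took 4 steps.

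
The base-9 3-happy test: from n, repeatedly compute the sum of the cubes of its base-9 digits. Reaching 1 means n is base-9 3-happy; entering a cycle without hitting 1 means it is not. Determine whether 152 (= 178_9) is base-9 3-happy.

not base-9 3-happy

152 = (1,7,8)_9 → 1³ + 7³ + 8³ = 1 + 343 + 512 = 856
856 = (1,1,5,1)_9 → 1³ + 1³ + 5³ + 1³ = 1 + 1 + 125 + 1 = 128
128 = (1,5,2)_9 → 1³ + 5³ + 2³ = 1 + 125 + 8 = 134
134 = (1,5,8)_9 → 1³ + 5³ + 8³ = 1 + 125 + 512 = 638
638 = (7,7,8)_9 → 7³ + 7³ + 8³ = 343 + 343 + 512 = 1198
1198 = (1,5,7,1)_9 → 1³ + 5³ + 7³ + 1³ = 1 + 125 + 343 + 1 = 470
470 = (5,7,2)_9 → 5³ + 7³ + 2³ = 125 + 343 + 8 = 476
476 = (5,7,8)_9 → 5³ + 7³ + 8³ = 125 + 343 + 512 = 980
980 = (1,3,0,8)_9 → 1³ + 3³ + 0³ + 8³ = 1 + 27 + 0 + 512 = 540
540 = (6,6,0)_9 → 6³ + 6³ + 0³ = 216 + 216 + 0 = 432
432 = (5,3,0)_9 → 5³ + 3³ + 0³ = 125 + 27 + 0 = 152  — 152 already seen; the sequence cycles without reaching 1.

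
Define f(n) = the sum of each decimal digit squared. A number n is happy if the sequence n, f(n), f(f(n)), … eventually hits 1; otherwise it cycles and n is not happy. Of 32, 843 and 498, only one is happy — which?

32: 32 → 13 → 10 → 1  — reaches 1 (happy)
843: 843 → 89 → 145 → 42 → 20 → 4 → 16 → 37 → 58 → 89  — repeats 89 (not happy)
498: 498 → 161 → 38 → 73 → 58 → 89 → 145 → 42 → 20 → 4 → 16 → 37 → 58  — repeats 58 (not happy)

32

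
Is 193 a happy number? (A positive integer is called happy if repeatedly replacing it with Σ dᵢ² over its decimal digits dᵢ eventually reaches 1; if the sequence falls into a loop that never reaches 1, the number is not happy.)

193 → 1² + 9² + 3² = 1 + 81 + 9 = 91
91 → 9² + 1² = 81 + 1 = 82
82 → 8² + 2² = 64 + 4 = 68
68 → 6² + 8² = 36 + 64 = 100
100 → 1² + 0² + 0² = 1 + 0 + 0 = 1  — reached 1.

happy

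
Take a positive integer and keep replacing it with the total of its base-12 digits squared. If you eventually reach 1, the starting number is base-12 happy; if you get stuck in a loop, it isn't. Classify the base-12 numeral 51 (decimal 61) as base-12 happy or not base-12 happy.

61 = (5,1)_12 → 26
26 = (2,2)_12 → 8
8 = (8)_12 → 64
64 = (5,4)_12 → 41
41 = (3,5)_12 → 34
34 = (2,10)_12 → 104
104 = (8,8)_12 → 128
128 = (10,8)_12 → 164
164 = (1,1,8)_12 → 66
66 = (5,6)_12 → 61  — 61 already seen; the sequence cycles without reaching 1.

not base-12 happy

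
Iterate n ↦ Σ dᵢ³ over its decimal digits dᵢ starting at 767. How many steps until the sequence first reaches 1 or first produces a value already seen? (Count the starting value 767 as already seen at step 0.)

767 → 7³ + 6³ + 7³ = 343 + 216 + 343 = 902
902 → 9³ + 0³ + 2³ = 729 + 0 + 8 = 737
737 → 7³ + 3³ + 7³ = 343 + 27 + 343 = 713
713 → 7³ + 1³ + 3³ = 343 + 1 + 27 = 371
371 → 3³ + 7³ + 1³ = 27 + 343 + 1 = 371  — 371 repeats.
That took 5 steps.

5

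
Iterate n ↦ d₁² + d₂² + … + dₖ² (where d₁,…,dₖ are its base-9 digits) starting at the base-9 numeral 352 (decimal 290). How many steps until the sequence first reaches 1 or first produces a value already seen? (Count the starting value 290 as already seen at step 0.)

290 = (3,5,2)_9 → 3² + 5² + 2² = 38
38 = (4,2)_9 → 4² + 2² = 20
20 = (2,2)_9 → 2² + 2² = 8
8 = (8)_9 → 8² = 64
64 = (7,1)_9 → 7² + 1² = 50
50 = (5,5)_9 → 5² + 5² = 50  — 50 repeats.
That took 6 steps.

6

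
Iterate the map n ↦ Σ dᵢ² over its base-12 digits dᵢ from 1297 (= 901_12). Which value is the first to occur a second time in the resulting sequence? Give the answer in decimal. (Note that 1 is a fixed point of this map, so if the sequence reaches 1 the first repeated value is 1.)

1297 = (9,0,1)_12 → 9² + 0² + 1² = 82
82 = (6,10)_12 → 6² + 10² = 136
136 = (11,4)_12 → 11² + 4² = 137
137 = (11,5)_12 → 11² + 5² = 146
146 = (1,0,2)_12 → 1² + 0² + 2² = 5
5 = (5)_12 → 5² = 25
25 = (2,1)_12 → 2² + 1² = 5  — 5 already appeared earlier.

5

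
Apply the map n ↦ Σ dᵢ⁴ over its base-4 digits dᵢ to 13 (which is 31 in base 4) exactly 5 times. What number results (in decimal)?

13 = (3,1)_4 → 3⁴ + 1⁴ = 82
82 = (1,1,0,2)_4 → 1⁴ + 1⁴ + 0⁴ + 2⁴ = 18
18 = (1,0,2)_4 → 1⁴ + 0⁴ + 2⁴ = 17
17 = (1,0,1)_4 → 1⁴ + 0⁴ + 1⁴ = 2
2 = (2)_4 → 2⁴ = 16

16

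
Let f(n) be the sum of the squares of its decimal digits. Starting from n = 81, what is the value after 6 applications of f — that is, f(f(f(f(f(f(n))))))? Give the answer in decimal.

81 → 8² + 1² = 65
65 → 6² + 5² = 61
61 → 6² + 1² = 37
37 → 3² + 7² = 58
58 → 5² + 8² = 89
89 → 8² + 9² = 145

145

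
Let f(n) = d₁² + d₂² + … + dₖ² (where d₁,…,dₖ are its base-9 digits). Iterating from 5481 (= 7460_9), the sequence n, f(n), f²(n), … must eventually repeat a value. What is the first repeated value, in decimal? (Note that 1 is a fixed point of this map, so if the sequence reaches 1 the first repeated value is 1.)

1

5481 = (7,4,6,0)_9 → 7² + 4² + 6² + 0² = 101
101 = (1,2,2)_9 → 1² + 2² + 2² = 9
9 = (1,0)_9 → 1² + 0² = 1  — reached the fixed point 1.
1 → 1, so 1 is the first repeated value.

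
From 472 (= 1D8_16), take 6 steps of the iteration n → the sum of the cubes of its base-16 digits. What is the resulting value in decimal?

472 = (1,13,8)_16 → 1³ + 13³ + 8³ = 2710
2710 = (10,9,6)_16 → 10³ + 9³ + 6³ = 1945
1945 = (7,9,9)_16 → 7³ + 9³ + 9³ = 1801
1801 = (7,0,9)_16 → 7³ + 0³ + 9³ = 1072
1072 = (4,3,0)_16 → 4³ + 3³ + 0³ = 91
91 = (5,11)_16 → 5³ + 11³ = 1456

1456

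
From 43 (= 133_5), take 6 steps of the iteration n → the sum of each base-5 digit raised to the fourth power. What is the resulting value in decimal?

43 = (1,3,3)_5 → 1⁴ + 3⁴ + 3⁴ = 163
163 = (1,1,2,3)_5 → 1⁴ + 1⁴ + 2⁴ + 3⁴ = 99
99 = (3,4,4)_5 → 3⁴ + 4⁴ + 4⁴ = 593
593 = (4,3,3,3)_5 → 4⁴ + 3⁴ + 3⁴ + 3⁴ = 499
499 = (3,4,4,4)_5 → 3⁴ + 4⁴ + 4⁴ + 4⁴ = 849
849 = (1,1,3,4,4)_5 → 1⁴ + 1⁴ + 3⁴ + 4⁴ + 4⁴ = 595

595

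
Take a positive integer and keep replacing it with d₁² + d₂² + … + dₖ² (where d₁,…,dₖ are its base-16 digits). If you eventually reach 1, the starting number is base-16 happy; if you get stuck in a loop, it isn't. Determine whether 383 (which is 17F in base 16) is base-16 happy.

base-16 happy

383 = (1,7,15)_16 → 1² + 7² + 15² = 275
275 = (1,1,3)_16 → 1² + 1² + 3² = 11
11 = (11)_16 → 11² = 121
121 = (7,9)_16 → 7² + 9² = 130
130 = (8,2)_16 → 8² + 2² = 68
68 = (4,4)_16 → 4² + 4² = 32
32 = (2,0)_16 → 2² + 0² = 4
4 = (4)_16 → 4² = 16
16 = (1,0)_16 → 1² + 0² = 1  — reached 1.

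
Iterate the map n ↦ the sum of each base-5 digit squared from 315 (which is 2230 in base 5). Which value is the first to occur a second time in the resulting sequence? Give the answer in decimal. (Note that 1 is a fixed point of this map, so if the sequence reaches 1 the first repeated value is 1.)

315 = (2,2,3,0)_5 → 17
17 = (3,2)_5 → 13
13 = (2,3)_5 → 13  — 13 already appeared earlier.

13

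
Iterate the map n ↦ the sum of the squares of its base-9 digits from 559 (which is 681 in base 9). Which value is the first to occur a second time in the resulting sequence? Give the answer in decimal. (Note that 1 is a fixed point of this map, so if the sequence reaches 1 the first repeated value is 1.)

559 = (6,8,1)_9 → 6² + 8² + 1² = 36 + 64 + 1 = 101
101 = (1,2,2)_9 → 1² + 2² + 2² = 1 + 4 + 4 = 9
9 = (1,0)_9 → 1² + 0² = 1 + 0 = 1  — reached the fixed point 1.
1 → 1, so 1 is the first repeated value.

1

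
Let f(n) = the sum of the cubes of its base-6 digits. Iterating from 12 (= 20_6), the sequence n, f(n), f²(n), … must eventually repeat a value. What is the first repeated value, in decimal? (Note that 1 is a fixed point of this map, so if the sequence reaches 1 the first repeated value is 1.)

9

12 = (2,0)_6 → 2³ + 0³ = 8
8 = (1,2)_6 → 1³ + 2³ = 9
9 = (1,3)_6 → 1³ + 3³ = 28
28 = (4,4)_6 → 4³ + 4³ = 128
128 = (3,3,2)_6 → 3³ + 3³ + 2³ = 62
62 = (1,4,2)_6 → 1³ + 4³ + 2³ = 73
73 = (2,0,1)_6 → 2³ + 0³ + 1³ = 9  — 9 already appeared earlier.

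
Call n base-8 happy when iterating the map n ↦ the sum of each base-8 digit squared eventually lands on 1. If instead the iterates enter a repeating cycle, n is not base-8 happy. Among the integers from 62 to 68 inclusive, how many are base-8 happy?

62: 62 → 85 → 30 → 45 → 50 → 40 → 25 → 10 → 5 → 25  — not base-8 happy
63: 63 → 98 → 21 → 29 → 34 → 20 → 20  — not base-8 happy
64: 64 → 1  — base-8 happy
65: 65 → 2 → 4 → 16 → 4  — not base-8 happy
66: 66 → 5 → 25 → 10 → 5  — not base-8 happy
67: 67 → 10 → 5 → 25 → 10  — not base-8 happy
68: 68 → 17 → 5 → 25 → 10 → 5  — not base-8 happy
base-8 happy: 64

1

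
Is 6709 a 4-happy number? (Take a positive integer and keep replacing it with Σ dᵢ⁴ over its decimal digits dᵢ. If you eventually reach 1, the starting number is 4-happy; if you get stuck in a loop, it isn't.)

not 4-happy

6709 → 6⁴ + 7⁴ + 0⁴ + 9⁴ = 10258
10258 → 1⁴ + 0⁴ + 2⁴ + 5⁴ + 8⁴ = 4738
4738 → 4⁴ + 7⁴ + 3⁴ + 8⁴ = 6834
6834 → 6⁴ + 8⁴ + 3⁴ + 4⁴ = 5729
5729 → 5⁴ + 7⁴ + 2⁴ + 9⁴ = 9603
9603 → 9⁴ + 6⁴ + 0⁴ + 3⁴ = 7938
7938 → 7⁴ + 9⁴ + 3⁴ + 8⁴ = 13139
13139 → 1⁴ + 3⁴ + 1⁴ + 3⁴ + 9⁴ = 6725
6725 → 6⁴ + 7⁴ + 2⁴ + 5⁴ = 4338
4338 → 4⁴ + 3⁴ + 3⁴ + 8⁴ = 4514
4514 → 4⁴ + 5⁴ + 1⁴ + 4⁴ = 1138
1138 → 1⁴ + 1⁴ + 3⁴ + 8⁴ = 4179
4179 → 4⁴ + 1⁴ + 7⁴ + 9⁴ = 9219
9219 → 9⁴ + 2⁴ + 1⁴ + 9⁴ = 13139  — 13139 already seen; the sequence cycles without reaching 1.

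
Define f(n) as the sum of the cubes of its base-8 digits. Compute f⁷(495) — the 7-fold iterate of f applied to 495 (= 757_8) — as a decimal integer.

495 = (7,5,7)_8 → 7³ + 5³ + 7³ = 811
811 = (1,4,5,3)_8 → 1³ + 4³ + 5³ + 3³ = 217
217 = (3,3,1)_8 → 3³ + 3³ + 1³ = 55
55 = (6,7)_8 → 6³ + 7³ = 559
559 = (1,0,5,7)_8 → 1³ + 0³ + 5³ + 7³ = 469
469 = (7,2,5)_8 → 7³ + 2³ + 5³ = 476
476 = (7,3,4)_8 → 7³ + 3³ + 4³ = 434

434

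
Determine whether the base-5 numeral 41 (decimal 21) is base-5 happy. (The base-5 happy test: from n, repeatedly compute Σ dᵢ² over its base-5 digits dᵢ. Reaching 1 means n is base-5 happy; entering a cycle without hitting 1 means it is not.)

21 = (4,1)_5 → 4² + 1² = 17
17 = (3,2)_5 → 3² + 2² = 13
13 = (2,3)_5 → 2² + 3² = 13  — 13 already seen; the sequence cycles without reaching 1.

not base-5 happy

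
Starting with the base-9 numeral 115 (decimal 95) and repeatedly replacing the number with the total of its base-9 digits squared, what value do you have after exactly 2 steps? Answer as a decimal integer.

95 = (1,1,5)_9 → 1² + 1² + 5² = 1 + 1 + 25 = 27
27 = (3,0)_9 → 3² + 0² = 9 + 0 = 9

9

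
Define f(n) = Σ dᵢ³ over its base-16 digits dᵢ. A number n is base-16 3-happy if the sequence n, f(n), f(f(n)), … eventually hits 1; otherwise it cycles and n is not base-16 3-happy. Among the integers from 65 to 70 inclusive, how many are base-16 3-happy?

1

65: 65 → 65  — not base-16 3-happy
66: 66 → 72 → 576 → 72  — not base-16 3-happy
67: 67 → 91 → 1456 → 1456  — not base-16 3-happy
68: 68 → 128 → 512 → 8 → 512  — not base-16 3-happy
69: 69 → 189 → 3528 → 4437 → 252 → 5103 → 6147 → 540 → 1737 → 2673 → 1344 → 189  — not base-16 3-happy
70: 70 → 280 → 514 → 16 → 1  — base-16 3-happy
base-16 3-happy: 70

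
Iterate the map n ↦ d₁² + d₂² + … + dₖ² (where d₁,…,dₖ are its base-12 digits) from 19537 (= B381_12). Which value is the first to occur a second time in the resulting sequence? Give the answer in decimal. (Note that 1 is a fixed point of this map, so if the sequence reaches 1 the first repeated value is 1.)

19537 = (11,3,8,1)_12 → 195
195 = (1,4,3)_12 → 26
26 = (2,2)_12 → 8
8 = (8)_12 → 64
64 = (5,4)_12 → 41
41 = (3,5)_12 → 34
34 = (2,10)_12 → 104
104 = (8,8)_12 → 128
128 = (10,8)_12 → 164
164 = (1,1,8)_12 → 66
66 = (5,6)_12 → 61
61 = (5,1)_12 → 26  — 26 already appeared earlier.

26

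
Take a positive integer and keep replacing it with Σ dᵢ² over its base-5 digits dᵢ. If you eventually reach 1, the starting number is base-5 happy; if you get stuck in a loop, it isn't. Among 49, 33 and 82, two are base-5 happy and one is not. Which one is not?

82

49: 49 → 33 → 11 → 5 → 1  — reaches 1 (base-5 happy)
33: 33 → 11 → 5 → 1  — reaches 1 (base-5 happy)
82: 82 → 14 → 20 → 16 → 10 → 4 → 16  — repeats 16 (not base-5 happy)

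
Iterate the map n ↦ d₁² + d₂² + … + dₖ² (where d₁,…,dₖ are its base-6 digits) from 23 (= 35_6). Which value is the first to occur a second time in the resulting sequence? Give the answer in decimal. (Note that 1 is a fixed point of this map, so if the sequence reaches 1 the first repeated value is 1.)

41

23 = (3,5)_6 → 3² + 5² = 9 + 25 = 34
34 = (5,4)_6 → 5² + 4² = 25 + 16 = 41
41 = (1,0,5)_6 → 1² + 0² + 5² = 1 + 0 + 25 = 26
26 = (4,2)_6 → 4² + 2² = 16 + 4 = 20
20 = (3,2)_6 → 3² + 2² = 9 + 4 = 13
13 = (2,1)_6 → 2² + 1² = 4 + 1 = 5
5 = (5)_6 → 5² = 25
25 = (4,1)_6 → 4² + 1² = 16 + 1 = 17
17 = (2,5)_6 → 2² + 5² = 4 + 25 = 29
29 = (4,5)_6 → 4² + 5² = 16 + 25 = 41  — 41 already appeared earlier.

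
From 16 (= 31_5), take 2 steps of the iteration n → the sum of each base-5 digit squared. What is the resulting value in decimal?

4

16 = (3,1)_5 → 10
10 = (2,0)_5 → 4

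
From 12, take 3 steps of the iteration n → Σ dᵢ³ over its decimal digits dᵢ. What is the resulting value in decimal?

12 → 1³ + 2³ = 1 + 8 = 9
9 → 9³ = 729
729 → 7³ + 2³ + 9³ = 343 + 8 + 729 = 1080

1080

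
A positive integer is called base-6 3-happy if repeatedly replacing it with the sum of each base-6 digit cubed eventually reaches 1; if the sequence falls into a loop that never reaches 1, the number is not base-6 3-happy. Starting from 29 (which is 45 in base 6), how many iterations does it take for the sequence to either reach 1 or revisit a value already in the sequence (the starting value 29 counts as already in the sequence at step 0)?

9

29 = (4,5)_6 → 4³ + 5³ = 189
189 = (5,1,3)_6 → 5³ + 1³ + 3³ = 153
153 = (4,1,3)_6 → 4³ + 1³ + 3³ = 92
92 = (2,3,2)_6 → 2³ + 3³ + 2³ = 43
43 = (1,1,1)_6 → 1³ + 1³ + 1³ = 3
3 = (3)_6 → 3³ = 27
27 = (4,3)_6 → 4³ + 3³ = 91
91 = (2,3,1)_6 → 2³ + 3³ + 1³ = 36
36 = (1,0,0)_6 → 1³ + 0³ + 0³ = 1  — reached 1.
That took 9 steps.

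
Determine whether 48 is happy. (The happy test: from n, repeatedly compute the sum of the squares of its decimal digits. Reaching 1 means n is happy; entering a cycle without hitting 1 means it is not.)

48 → 4² + 8² = 16 + 64 = 80
80 → 8² + 0² = 64 + 0 = 64
64 → 6² + 4² = 36 + 16 = 52
52 → 5² + 2² = 25 + 4 = 29
29 → 2² + 9² = 4 + 81 = 85
85 → 8² + 5² = 64 + 25 = 89
89 → 8² + 9² = 64 + 81 = 145
145 → 1² + 4² + 5² = 1 + 16 + 25 = 42
42 → 4² + 2² = 16 + 4 = 20
20 → 2² + 0² = 4 + 0 = 4
4 → 4² = 16
16 → 1² + 6² = 1 + 36 = 37
37 → 3² + 7² = 9 + 49 = 58
58 → 5² + 8² = 25 + 64 = 89  — 89 already seen; the sequence cycles without reaching 1.

not happy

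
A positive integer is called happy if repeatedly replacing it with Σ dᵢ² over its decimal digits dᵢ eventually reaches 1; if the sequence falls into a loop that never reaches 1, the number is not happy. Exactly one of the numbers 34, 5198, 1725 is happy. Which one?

34: 34 → 25 → 29 → 85 → 89 → 145 → 42 → 20 → 4 → 16 → 37 → 58 → 89  — repeats 89 (not happy)
5198: 5198 → 171 → 51 → 26 → 40 → 16 → 37 → 58 → 89 → 145 → 42 → 20 → 4 → 16  — repeats 16 (not happy)
1725: 1725 → 79 → 130 → 10 → 1  — reaches 1 (happy)

1725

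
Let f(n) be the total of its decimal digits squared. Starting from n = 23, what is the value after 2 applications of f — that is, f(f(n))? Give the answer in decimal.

10

23 → 13
13 → 10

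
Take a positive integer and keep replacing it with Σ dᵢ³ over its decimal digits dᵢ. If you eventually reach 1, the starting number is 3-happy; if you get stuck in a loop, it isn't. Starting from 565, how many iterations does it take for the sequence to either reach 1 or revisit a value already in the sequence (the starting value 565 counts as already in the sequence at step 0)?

565 → 5³ + 6³ + 5³ = 125 + 216 + 125 = 466
466 → 4³ + 6³ + 6³ = 64 + 216 + 216 = 496
496 → 4³ + 9³ + 6³ = 64 + 729 + 216 = 1009
1009 → 1³ + 0³ + 0³ + 9³ = 1 + 0 + 0 + 729 = 730
730 → 7³ + 3³ + 0³ = 343 + 27 + 0 = 370
370 → 3³ + 7³ + 0³ = 27 + 343 + 0 = 370  — 370 repeats.
That took 6 steps.

6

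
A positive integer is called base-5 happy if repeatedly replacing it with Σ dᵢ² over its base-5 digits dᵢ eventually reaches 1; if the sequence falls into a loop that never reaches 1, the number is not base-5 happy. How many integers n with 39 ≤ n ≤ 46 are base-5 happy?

39: 39 → 21 → 17 → 13 → 13  — not base-5 happy
40: 40 → 10 → 4 → 16 → 10  — not base-5 happy
41: 41 → 11 → 5 → 1  — base-5 happy
42: 42 → 14 → 20 → 16 → 10 → 4 → 16  — not base-5 happy
43: 43 → 19 → 25 → 1  — base-5 happy
44: 44 → 26 → 2 → 4 → 16 → 10 → 4  — not base-5 happy
45: 45 → 17 → 13 → 13  — not base-5 happy
46: 46 → 18 → 18  — not base-5 happy
base-5 happy: 41, 43

2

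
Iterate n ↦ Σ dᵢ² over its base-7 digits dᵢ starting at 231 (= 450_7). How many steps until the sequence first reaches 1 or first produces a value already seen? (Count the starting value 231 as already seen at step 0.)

5

231 = (4,5,0)_7 → 4² + 5² + 0² = 41
41 = (5,6)_7 → 5² + 6² = 61
61 = (1,1,5)_7 → 1² + 1² + 5² = 27
27 = (3,6)_7 → 3² + 6² = 45
45 = (6,3)_7 → 6² + 3² = 45  — 45 repeats.
That took 5 steps.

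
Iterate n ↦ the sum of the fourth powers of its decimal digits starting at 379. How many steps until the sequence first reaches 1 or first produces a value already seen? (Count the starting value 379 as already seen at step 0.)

379 → 3⁴ + 7⁴ + 9⁴ = 9043
9043 → 9⁴ + 0⁴ + 4⁴ + 3⁴ = 6898
6898 → 6⁴ + 8⁴ + 9⁴ + 8⁴ = 16049
16049 → 1⁴ + 6⁴ + 0⁴ + 4⁴ + 9⁴ = 8114
8114 → 8⁴ + 1⁴ + 1⁴ + 4⁴ = 4354
4354 → 4⁴ + 3⁴ + 5⁴ + 4⁴ = 1218
1218 → 1⁴ + 2⁴ + 1⁴ + 8⁴ = 4114
4114 → 4⁴ + 1⁴ + 1⁴ + 4⁴ = 514
514 → 5⁴ + 1⁴ + 4⁴ = 882
882 → 8⁴ + 8⁴ + 2⁴ = 8208
8208 → 8⁴ + 2⁴ + 0⁴ + 8⁴ = 8208  — 8208 repeats.
That took 11 steps.

11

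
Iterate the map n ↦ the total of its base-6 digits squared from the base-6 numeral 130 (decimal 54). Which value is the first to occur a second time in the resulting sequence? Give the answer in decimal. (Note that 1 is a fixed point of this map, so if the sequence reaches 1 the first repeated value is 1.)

17

54 = (1,3,0)_6 → 1² + 3² + 0² = 1 + 9 + 0 = 10
10 = (1,4)_6 → 1² + 4² = 1 + 16 = 17
17 = (2,5)_6 → 2² + 5² = 4 + 25 = 29
29 = (4,5)_6 → 4² + 5² = 16 + 25 = 41
41 = (1,0,5)_6 → 1² + 0² + 5² = 1 + 0 + 25 = 26
26 = (4,2)_6 → 4² + 2² = 16 + 4 = 20
20 = (3,2)_6 → 3² + 2² = 9 + 4 = 13
13 = (2,1)_6 → 2² + 1² = 4 + 1 = 5
5 = (5)_6 → 5² = 25
25 = (4,1)_6 → 4² + 1² = 16 + 1 = 17  — 17 already appeared earlier.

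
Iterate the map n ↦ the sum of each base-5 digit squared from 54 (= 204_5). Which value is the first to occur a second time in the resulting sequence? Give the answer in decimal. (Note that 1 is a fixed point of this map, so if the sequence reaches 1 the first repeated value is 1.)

54 = (2,0,4)_5 → 2² + 0² + 4² = 4 + 0 + 16 = 20
20 = (4,0)_5 → 4² + 0² = 16 + 0 = 16
16 = (3,1)_5 → 3² + 1² = 9 + 1 = 10
10 = (2,0)_5 → 2² + 0² = 4 + 0 = 4
4 = (4)_5 → 4² = 16  — 16 already appeared earlier.

16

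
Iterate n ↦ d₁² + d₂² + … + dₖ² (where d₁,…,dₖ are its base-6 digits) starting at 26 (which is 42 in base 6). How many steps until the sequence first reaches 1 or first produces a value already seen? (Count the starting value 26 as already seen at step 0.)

8

26 = (4,2)_6 → 20
20 = (3,2)_6 → 13
13 = (2,1)_6 → 5
5 = (5)_6 → 25
25 = (4,1)_6 → 17
17 = (2,5)_6 → 29
29 = (4,5)_6 → 41
41 = (1,0,5)_6 → 26  — 26 repeats.
That took 8 steps.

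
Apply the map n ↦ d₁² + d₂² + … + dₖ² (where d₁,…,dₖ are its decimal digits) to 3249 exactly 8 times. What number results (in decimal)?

3249 → 110
110 → 2
2 → 4
4 → 16
16 → 37
37 → 58
58 → 89
89 → 145

145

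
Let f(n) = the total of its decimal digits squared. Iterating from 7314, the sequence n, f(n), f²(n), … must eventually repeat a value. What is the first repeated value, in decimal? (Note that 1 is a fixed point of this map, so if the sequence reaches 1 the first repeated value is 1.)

37

7314 → 7² + 3² + 1² + 4² = 75
75 → 7² + 5² = 74
74 → 7² + 4² = 65
65 → 6² + 5² = 61
61 → 6² + 1² = 37
37 → 3² + 7² = 58
58 → 5² + 8² = 89
89 → 8² + 9² = 145
145 → 1² + 4² + 5² = 42
42 → 4² + 2² = 20
20 → 2² + 0² = 4
4 → 4² = 16
16 → 1² + 6² = 37  — 37 already appeared earlier.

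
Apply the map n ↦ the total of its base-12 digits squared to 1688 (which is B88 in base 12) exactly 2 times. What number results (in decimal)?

1688 = (11,8,8)_12 → 11² + 8² + 8² = 249
249 = (1,8,9)_12 → 1² + 8² + 9² = 146

146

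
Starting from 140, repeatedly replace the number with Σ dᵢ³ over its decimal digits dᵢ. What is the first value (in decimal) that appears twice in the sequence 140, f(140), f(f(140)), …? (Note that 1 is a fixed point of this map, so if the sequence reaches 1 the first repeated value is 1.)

140 → 1³ + 4³ + 0³ = 65
65 → 6³ + 5³ = 341
341 → 3³ + 4³ + 1³ = 92
92 → 9³ + 2³ = 737
737 → 7³ + 3³ + 7³ = 713
713 → 7³ + 1³ + 3³ = 371
371 → 3³ + 7³ + 1³ = 371  — 371 already appeared earlier.

371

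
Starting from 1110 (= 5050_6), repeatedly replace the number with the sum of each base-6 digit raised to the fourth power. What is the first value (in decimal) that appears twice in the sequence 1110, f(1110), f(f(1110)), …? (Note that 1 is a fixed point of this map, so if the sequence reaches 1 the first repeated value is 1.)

1110 = (5,0,5,0)_6 → 5⁴ + 0⁴ + 5⁴ + 0⁴ = 625 + 0 + 625 + 0 = 1250
1250 = (5,4,4,2)_6 → 5⁴ + 4⁴ + 4⁴ + 2⁴ = 625 + 256 + 256 + 16 = 1153
1153 = (5,2,0,1)_6 → 5⁴ + 2⁴ + 0⁴ + 1⁴ = 625 + 16 + 0 + 1 = 642
642 = (2,5,5,0)_6 → 2⁴ + 5⁴ + 5⁴ + 0⁴ = 16 + 625 + 625 + 0 = 1266
1266 = (5,5,1,0)_6 → 5⁴ + 5⁴ + 1⁴ + 0⁴ = 625 + 625 + 1 + 0 = 1251
1251 = (5,4,4,3)_6 → 5⁴ + 4⁴ + 4⁴ + 3⁴ = 625 + 256 + 256 + 81 = 1218
1218 = (5,3,5,0)_6 → 5⁴ + 3⁴ + 5⁴ + 0⁴ = 625 + 81 + 625 + 0 = 1331
1331 = (1,0,0,5,5)_6 → 1⁴ + 0⁴ + 0⁴ + 5⁴ + 5⁴ = 1 + 0 + 0 + 625 + 625 = 1251  — 1251 already appeared earlier.

1251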